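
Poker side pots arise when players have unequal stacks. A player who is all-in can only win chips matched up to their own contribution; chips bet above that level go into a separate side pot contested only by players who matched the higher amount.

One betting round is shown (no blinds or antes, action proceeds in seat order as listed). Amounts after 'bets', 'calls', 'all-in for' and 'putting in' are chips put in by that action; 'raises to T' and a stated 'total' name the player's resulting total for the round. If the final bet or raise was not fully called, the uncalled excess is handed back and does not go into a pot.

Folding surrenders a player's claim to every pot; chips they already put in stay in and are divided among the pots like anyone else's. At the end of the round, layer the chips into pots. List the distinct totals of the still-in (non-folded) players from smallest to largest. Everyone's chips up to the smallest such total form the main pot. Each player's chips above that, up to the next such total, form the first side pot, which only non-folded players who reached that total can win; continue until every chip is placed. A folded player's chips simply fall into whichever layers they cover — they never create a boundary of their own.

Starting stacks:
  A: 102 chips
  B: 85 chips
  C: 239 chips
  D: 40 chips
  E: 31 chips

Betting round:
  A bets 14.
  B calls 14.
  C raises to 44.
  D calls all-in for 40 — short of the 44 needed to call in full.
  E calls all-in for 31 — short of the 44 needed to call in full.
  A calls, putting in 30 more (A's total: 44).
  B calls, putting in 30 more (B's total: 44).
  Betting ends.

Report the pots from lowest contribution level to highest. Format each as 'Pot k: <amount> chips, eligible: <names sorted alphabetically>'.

Contributions: A=44, B=44, C=44, D=40, E=31
Pot levels (distinct totals of non-folded players): 31, 40, 44
Layer 1-31: 31 each from A, B, C, D, E = 31*5 = 155 chips; eligible A, B, C, D, E
Layer 32-40: 9 each from A, B, C, D = 9*4 = 36 chips; eligible A, B, C, D
Layer 41-44: 4 each from A, B, C = 4*3 = 12 chips; eligible A, B, C

Pot 1: 155 chips, eligible: A, B, C, D, E
Pot 2: 36 chips, eligible: A, B, C, D
Pot 3: 12 chips, eligible: A, B, C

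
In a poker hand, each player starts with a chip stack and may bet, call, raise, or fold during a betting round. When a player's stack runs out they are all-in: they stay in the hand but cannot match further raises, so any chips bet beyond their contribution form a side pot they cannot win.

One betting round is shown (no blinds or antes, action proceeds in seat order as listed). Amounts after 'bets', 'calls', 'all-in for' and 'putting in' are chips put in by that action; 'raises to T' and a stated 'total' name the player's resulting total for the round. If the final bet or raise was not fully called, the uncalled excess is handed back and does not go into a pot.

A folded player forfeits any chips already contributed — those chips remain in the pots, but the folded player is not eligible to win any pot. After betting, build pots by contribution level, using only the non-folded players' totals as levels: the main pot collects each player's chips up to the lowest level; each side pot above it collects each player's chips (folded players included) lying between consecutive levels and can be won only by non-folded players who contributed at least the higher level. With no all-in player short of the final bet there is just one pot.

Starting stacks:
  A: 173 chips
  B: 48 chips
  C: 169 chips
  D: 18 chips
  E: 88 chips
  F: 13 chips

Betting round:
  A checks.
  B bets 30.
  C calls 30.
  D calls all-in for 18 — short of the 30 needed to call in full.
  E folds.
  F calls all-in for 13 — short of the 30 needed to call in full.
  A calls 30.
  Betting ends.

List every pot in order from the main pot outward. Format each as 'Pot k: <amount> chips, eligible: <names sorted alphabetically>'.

Contributions: A=30, B=30, C=30, D=18, F=13
Folded: E
Pot levels (distinct totals of non-folded players): 13, 18, 30
Layer 1-13: 13 each from A, B, C, D, F = 13*5 = 65 chips; eligible A, B, C, D, F
Layer 14-18: 5 each from A, B, C, D = 5*4 = 20 chips; eligible A, B, C, D
Layer 19-30: 12 each from A, B, C = 12*3 = 36 chips; eligible A, B, C

Pot 1: 65 chips, eligible: A, B, C, D, F
Pot 2: 20 chips, eligible: A, B, C, D
Pot 3: 36 chips, eligible: A, B, C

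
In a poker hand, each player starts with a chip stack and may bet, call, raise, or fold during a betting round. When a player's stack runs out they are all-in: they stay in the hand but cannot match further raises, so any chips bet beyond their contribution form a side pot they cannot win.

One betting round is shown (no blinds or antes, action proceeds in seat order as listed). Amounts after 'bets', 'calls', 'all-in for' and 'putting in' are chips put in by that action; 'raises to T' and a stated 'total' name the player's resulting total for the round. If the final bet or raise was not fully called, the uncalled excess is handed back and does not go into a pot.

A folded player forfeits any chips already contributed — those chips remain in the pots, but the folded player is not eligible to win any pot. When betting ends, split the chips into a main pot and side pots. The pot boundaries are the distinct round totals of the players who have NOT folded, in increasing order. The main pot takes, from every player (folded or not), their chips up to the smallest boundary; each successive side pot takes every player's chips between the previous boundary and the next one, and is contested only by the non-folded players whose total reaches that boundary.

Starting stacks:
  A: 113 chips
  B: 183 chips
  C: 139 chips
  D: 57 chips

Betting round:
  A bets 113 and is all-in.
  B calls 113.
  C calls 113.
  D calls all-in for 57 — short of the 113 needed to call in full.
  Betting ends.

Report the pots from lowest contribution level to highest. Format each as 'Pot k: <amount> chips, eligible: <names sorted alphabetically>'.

Pot 1: 228 chips, eligible: A, B, C, D
Pot 2: 168 chips, eligible: A, B, C

Derivation:
Contributions: A=113, B=113, C=113, D=57
Pot levels (distinct totals of non-folded players): 57, 113
Layer 1-57: 57 each from A, B, C, D = 57*4 = 228 chips; eligible A, B, C, D
Layer 58-113: 56 each from A, B, C = 56*3 = 168 chips; eligible A, B, C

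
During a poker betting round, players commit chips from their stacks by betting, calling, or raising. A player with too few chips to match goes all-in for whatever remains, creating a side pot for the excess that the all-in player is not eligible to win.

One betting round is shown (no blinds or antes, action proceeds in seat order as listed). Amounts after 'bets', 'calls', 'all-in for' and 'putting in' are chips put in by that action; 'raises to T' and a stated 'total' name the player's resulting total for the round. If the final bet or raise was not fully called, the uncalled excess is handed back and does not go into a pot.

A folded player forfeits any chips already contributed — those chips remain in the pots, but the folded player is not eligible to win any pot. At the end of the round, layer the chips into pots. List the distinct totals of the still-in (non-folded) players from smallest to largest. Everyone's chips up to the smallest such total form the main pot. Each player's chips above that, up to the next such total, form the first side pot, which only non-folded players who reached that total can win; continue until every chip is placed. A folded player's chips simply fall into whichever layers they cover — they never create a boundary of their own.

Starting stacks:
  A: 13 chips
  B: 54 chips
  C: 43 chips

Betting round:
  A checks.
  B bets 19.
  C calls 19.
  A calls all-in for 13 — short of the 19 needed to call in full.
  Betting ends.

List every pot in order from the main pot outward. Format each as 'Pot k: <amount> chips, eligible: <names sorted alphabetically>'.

Contributions: A=13, B=19, C=19
Pot levels (distinct totals of non-folded players): 13, 19
Layer 1-13: 13 each from A, B, C = 13*3 = 39 chips; eligible A, B, C
Layer 14-19: 6 each from B, C = 6*2 = 12 chips; eligible B, C

Pot 1: 39 chips, eligible: A, B, C
Pot 2: 12 chips, eligible: B, C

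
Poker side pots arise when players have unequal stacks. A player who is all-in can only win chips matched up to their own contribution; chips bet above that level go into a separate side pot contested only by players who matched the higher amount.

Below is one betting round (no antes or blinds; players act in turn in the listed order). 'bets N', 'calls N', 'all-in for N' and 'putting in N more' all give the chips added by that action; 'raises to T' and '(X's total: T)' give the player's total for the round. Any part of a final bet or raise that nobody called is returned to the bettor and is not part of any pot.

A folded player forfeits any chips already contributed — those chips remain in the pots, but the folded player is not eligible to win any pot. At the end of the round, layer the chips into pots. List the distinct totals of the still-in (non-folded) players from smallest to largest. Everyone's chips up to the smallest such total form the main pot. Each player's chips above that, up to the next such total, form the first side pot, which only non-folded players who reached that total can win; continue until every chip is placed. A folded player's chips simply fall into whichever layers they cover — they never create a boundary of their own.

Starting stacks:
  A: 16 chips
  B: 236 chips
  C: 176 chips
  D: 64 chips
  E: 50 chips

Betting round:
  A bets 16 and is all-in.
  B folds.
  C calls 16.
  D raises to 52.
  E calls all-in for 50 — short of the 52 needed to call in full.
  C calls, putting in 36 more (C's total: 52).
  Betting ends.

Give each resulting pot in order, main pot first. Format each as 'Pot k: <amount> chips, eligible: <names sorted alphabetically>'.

Pot 1: 64 chips, eligible: A, C, D, E
Pot 2: 102 chips, eligible: C, D, E
Pot 3: 4 chips, eligible: C, D

Derivation:
Contributions: A=16, C=52, D=52, E=50
Folded: B
Pot levels (distinct totals of non-folded players): 16, 50, 52
Layer 1-16: 16 each from A, C, D, E = 16*4 = 64 chips; eligible A, C, D, E
Layer 17-50: 34 each from C, D, E = 34*3 = 102 chips; eligible C, D, E
Layer 51-52: 2 each from C, D = 2*2 = 4 chips; eligible C, D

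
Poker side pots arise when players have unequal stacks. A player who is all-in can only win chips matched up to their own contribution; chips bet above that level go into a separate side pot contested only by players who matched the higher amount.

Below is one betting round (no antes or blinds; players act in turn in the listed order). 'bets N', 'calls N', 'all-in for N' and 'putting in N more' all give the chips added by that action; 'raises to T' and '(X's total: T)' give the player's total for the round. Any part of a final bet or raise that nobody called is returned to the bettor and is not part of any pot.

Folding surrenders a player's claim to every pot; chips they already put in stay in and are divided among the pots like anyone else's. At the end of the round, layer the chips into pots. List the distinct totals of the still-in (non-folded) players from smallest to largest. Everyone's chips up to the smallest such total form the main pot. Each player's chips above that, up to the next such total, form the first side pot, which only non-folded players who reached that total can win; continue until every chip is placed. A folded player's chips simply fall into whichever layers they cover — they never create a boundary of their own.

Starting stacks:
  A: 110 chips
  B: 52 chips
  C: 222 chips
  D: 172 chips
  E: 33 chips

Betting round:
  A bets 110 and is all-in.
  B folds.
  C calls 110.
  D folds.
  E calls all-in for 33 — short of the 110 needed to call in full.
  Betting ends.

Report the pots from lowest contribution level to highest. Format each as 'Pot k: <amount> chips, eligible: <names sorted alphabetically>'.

Contributions: A=110, C=110, E=33
Folded: B, D
Pot levels (distinct totals of non-folded players): 33, 110
Layer 1-33: 33 each from A, C, E = 33*3 = 99 chips; eligible A, C, E
Layer 34-110: 77 each from A, C = 77*2 = 154 chips; eligible A, C

Pot 1: 99 chips, eligible: A, C, E
Pot 2: 154 chips, eligible: A, C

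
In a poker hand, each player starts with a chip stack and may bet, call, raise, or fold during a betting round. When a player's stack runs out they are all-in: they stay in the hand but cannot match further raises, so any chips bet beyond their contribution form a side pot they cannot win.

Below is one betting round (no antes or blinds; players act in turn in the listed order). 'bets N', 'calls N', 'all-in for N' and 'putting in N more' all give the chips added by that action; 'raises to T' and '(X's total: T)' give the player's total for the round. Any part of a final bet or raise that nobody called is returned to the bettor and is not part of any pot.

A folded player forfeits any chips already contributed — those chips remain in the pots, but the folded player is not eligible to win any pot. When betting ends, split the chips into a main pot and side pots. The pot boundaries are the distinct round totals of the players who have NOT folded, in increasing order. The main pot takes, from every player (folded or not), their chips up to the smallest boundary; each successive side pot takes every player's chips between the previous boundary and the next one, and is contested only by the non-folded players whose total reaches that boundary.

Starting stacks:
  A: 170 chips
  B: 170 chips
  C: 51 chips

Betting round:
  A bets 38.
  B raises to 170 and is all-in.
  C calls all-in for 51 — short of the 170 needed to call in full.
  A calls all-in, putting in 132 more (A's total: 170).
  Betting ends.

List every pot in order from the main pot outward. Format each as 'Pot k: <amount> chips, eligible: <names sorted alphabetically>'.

Pot 1: 153 chips, eligible: A, B, C
Pot 2: 238 chips, eligible: A, B

Derivation:
Contributions: A=170, B=170, C=51
Pot levels (distinct totals of non-folded players): 51, 170
Layer 1-51: 51 each from A, B, C = 51*3 = 153 chips; eligible A, B, C
Layer 52-170: 119 each from A, B = 119*2 = 238 chips; eligible A, B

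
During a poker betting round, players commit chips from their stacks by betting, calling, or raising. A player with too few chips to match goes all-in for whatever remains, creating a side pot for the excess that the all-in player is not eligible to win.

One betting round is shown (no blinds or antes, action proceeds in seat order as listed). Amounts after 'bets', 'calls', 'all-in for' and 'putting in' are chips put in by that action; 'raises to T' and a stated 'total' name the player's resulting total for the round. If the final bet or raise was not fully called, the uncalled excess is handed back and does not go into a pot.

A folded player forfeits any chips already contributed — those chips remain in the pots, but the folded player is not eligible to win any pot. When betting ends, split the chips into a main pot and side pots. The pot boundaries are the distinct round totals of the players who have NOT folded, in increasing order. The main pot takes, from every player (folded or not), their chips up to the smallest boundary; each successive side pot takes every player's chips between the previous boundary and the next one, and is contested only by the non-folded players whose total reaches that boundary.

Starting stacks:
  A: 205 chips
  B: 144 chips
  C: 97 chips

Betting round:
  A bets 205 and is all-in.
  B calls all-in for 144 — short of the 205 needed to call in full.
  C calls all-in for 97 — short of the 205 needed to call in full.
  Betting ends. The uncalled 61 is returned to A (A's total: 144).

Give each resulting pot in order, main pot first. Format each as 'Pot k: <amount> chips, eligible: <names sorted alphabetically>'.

Pot 1: 291 chips, eligible: A, B, C
Pot 2: 94 chips, eligible: A, B

Derivation:
Contributions (after 61 returned to A): A=144, B=144, C=97
Pot levels (distinct totals of non-folded players): 97, 144
Layer 1-97: 97 each from A, B, C = 97*3 = 291 chips; eligible A, B, C
Layer 98-144: 47 each from A, B = 47*2 = 94 chips; eligible A, B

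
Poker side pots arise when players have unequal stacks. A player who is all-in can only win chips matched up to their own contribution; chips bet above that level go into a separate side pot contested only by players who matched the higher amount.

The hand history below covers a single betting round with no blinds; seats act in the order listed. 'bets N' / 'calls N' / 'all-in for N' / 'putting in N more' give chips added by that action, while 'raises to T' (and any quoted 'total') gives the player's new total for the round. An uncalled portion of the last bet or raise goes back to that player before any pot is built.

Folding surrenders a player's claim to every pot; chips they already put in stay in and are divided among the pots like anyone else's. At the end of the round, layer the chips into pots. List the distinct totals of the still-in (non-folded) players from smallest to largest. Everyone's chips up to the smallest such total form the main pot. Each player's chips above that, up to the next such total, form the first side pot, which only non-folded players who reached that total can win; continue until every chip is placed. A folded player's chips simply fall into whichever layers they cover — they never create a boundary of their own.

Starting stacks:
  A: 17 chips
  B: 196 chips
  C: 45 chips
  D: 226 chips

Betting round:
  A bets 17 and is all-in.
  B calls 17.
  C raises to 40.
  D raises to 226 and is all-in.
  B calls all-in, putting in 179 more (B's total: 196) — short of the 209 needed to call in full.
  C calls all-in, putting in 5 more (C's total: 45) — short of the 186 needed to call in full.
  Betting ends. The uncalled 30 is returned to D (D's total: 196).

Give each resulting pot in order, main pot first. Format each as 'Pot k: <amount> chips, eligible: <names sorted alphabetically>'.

Contributions (after 30 returned to D): A=17, B=196, C=45, D=196
Pot levels (distinct totals of non-folded players): 17, 45, 196
Layer 1-17: 17 each from A, B, C, D = 17*4 = 68 chips; eligible A, B, C, D
Layer 18-45: 28 each from B, C, D = 28*3 = 84 chips; eligible B, C, D
Layer 46-196: 151 each from B, D = 151*2 = 302 chips; eligible B, D

Pot 1: 68 chips, eligible: A, B, C, D
Pot 2: 84 chips, eligible: B, C, D
Pot 3: 302 chips, eligible: B, D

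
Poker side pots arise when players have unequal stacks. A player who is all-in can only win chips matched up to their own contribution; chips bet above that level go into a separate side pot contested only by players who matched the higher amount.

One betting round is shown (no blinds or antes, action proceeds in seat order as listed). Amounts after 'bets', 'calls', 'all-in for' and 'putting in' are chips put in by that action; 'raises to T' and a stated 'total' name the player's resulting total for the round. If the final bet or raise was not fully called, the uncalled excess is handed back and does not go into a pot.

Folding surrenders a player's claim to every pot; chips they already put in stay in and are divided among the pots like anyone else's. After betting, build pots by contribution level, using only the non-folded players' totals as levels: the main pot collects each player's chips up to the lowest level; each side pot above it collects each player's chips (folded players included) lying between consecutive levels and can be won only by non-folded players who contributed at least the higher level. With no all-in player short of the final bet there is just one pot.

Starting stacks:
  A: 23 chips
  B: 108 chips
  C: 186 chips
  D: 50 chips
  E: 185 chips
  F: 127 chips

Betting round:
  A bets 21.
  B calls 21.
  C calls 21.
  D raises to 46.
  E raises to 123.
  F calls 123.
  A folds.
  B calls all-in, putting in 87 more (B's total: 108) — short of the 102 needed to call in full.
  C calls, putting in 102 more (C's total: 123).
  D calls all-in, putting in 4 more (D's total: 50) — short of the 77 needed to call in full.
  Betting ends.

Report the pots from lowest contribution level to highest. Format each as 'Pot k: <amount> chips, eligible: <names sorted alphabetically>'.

Contributions: A=21, B=108, C=123, D=50, E=123, F=123
Folded: A
Pot levels (distinct totals of non-folded players): 50, 108, 123
Layer 1-50: A 21 + B 50 + C 50 + D 50 + E 50 + F 50 = 271 chips; eligible B, C, D, E, F
Layer 51-108: 58 each from B, C, E, F = 58*4 = 232 chips; eligible B, C, E, F
Layer 109-123: 15 each from C, E, F = 15*3 = 45 chips; eligible C, E, F

Pot 1: 271 chips, eligible: B, C, D, E, F
Pot 2: 232 chips, eligible: B, C, E, F
Pot 3: 45 chips, eligible: C, E, F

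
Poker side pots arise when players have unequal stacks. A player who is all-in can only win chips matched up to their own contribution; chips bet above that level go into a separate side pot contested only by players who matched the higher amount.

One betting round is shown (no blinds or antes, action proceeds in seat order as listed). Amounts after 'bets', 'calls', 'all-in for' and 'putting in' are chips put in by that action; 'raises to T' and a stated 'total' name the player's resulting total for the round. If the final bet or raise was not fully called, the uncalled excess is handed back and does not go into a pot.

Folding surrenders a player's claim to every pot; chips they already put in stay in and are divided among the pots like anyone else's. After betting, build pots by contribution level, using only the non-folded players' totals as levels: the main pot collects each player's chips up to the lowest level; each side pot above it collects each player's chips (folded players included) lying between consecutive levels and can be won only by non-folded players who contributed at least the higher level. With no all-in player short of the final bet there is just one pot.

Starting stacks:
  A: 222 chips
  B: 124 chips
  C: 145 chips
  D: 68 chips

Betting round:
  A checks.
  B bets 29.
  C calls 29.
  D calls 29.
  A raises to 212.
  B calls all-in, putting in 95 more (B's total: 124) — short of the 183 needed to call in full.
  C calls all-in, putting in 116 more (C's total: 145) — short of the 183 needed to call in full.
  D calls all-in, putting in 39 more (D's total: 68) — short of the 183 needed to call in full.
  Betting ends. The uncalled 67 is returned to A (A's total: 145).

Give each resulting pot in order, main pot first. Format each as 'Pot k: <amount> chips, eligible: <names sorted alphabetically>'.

Contributions (after 67 returned to A): A=145, B=124, C=145, D=68
Pot levels (distinct totals of non-folded players): 68, 124, 145
Layer 1-68: 68 each from A, B, C, D = 68*4 = 272 chips; eligible A, B, C, D
Layer 69-124: 56 each from A, B, C = 56*3 = 168 chips; eligible A, B, C
Layer 125-145: 21 each from A, C = 21*2 = 42 chips; eligible A, C

Pot 1: 272 chips, eligible: A, B, C, D
Pot 2: 168 chips, eligible: A, B, C
Pot 3: 42 chips, eligible: A, C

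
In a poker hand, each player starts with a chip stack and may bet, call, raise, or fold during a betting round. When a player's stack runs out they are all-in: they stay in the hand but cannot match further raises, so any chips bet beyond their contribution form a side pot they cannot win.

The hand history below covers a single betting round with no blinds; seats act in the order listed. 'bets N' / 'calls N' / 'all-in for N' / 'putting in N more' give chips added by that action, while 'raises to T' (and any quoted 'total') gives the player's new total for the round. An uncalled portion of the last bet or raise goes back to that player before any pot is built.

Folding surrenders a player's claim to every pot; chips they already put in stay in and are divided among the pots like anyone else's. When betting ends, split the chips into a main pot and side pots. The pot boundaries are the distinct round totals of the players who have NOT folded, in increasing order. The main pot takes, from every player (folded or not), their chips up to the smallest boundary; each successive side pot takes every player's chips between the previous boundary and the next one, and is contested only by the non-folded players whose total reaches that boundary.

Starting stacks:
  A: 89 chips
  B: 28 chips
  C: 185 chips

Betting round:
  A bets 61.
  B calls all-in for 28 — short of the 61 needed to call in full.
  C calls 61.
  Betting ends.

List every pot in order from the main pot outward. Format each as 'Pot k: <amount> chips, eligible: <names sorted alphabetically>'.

Pot 1: 84 chips, eligible: A, B, C
Pot 2: 66 chips, eligible: A, C

Derivation:
Contributions: A=61, B=28, C=61
Pot levels (distinct totals of non-folded players): 28, 61
Layer 1-28: 28 each from A, B, C = 28*3 = 84 chips; eligible A, B, C
Layer 29-61: 33 each from A, C = 33*2 = 66 chips; eligible A, C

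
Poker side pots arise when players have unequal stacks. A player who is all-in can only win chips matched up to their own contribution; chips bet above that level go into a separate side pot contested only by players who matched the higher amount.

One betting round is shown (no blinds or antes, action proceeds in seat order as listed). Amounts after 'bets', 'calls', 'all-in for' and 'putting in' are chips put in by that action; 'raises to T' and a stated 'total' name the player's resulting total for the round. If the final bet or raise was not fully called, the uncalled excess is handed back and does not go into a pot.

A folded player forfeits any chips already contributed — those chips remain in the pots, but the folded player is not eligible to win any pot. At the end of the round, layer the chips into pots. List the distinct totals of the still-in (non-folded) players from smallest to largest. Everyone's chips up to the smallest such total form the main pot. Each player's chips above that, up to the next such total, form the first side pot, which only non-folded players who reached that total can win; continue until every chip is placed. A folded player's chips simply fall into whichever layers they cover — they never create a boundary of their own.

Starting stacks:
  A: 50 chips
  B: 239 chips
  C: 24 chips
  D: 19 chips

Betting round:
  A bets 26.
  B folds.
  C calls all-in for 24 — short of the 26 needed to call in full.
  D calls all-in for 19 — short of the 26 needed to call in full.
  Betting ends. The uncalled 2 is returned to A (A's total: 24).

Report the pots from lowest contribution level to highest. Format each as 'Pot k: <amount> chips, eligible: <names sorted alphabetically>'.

Contributions (after 2 returned to A): A=24, C=24, D=19
Folded: B
Pot levels (distinct totals of non-folded players): 19, 24
Layer 1-19: 19 each from A, C, D = 19*3 = 57 chips; eligible A, C, D
Layer 20-24: 5 each from A, C = 5*2 = 10 chips; eligible A, C

Pot 1: 57 chips, eligible: A, C, D
Pot 2: 10 chips, eligible: A, C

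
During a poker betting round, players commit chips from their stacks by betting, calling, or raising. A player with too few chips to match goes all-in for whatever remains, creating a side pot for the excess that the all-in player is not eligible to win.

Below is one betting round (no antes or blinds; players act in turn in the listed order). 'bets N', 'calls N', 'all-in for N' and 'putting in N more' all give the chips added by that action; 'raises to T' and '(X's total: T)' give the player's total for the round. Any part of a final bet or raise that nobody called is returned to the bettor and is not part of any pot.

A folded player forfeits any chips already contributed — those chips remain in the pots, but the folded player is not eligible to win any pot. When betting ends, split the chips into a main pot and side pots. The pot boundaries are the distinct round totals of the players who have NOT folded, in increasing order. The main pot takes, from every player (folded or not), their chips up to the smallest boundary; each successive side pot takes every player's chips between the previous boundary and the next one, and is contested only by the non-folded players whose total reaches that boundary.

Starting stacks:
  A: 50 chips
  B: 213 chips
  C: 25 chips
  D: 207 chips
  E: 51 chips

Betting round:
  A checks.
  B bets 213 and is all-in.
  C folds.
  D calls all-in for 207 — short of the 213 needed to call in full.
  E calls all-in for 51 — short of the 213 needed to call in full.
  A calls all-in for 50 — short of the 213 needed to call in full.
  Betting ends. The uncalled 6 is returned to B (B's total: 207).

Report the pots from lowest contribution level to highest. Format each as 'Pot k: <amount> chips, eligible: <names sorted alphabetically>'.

Pot 1: 200 chips, eligible: A, B, D, E
Pot 2: 3 chips, eligible: B, D, E
Pot 3: 312 chips, eligible: B, D

Derivation:
Contributions (after 6 returned to B): A=50, B=207, D=207, E=51
Folded: C
Pot levels (distinct totals of non-folded players): 50, 51, 207
Layer 1-50: 50 each from A, B, D, E = 50*4 = 200 chips; eligible A, B, D, E
Layer 51-51: 1 each from B, D, E = 1*3 = 3 chips; eligible B, D, E
Layer 52-207: 156 each from B, D = 156*2 = 312 chips; eligible B, D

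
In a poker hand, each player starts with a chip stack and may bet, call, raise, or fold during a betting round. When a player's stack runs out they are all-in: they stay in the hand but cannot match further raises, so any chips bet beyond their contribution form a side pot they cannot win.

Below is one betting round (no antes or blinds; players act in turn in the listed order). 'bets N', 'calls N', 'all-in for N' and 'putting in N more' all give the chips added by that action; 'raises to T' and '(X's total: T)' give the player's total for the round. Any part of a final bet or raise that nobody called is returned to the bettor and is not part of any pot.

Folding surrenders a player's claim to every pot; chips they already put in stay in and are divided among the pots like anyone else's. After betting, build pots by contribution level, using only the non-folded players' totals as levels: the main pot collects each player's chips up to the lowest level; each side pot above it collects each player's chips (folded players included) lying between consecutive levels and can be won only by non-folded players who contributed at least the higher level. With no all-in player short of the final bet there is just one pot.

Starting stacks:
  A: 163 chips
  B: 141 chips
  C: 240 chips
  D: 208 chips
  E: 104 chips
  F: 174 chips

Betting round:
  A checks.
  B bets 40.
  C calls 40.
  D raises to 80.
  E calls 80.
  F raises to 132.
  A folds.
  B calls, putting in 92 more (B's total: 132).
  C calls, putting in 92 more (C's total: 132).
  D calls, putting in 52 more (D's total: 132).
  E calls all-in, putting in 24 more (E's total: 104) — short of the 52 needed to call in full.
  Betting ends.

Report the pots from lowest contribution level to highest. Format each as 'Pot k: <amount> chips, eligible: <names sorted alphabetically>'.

Contributions: B=132, C=132, D=132, E=104, F=132
Folded: A
Pot levels (distinct totals of non-folded players): 104, 132
Layer 1-104: 104 each from B, C, D, E, F = 104*5 = 520 chips; eligible B, C, D, E, F
Layer 105-132: 28 each from B, C, D, F = 28*4 = 112 chips; eligible B, C, D, F

Pot 1: 520 chips, eligible: B, C, D, E, F
Pot 2: 112 chips, eligible: B, C, D, F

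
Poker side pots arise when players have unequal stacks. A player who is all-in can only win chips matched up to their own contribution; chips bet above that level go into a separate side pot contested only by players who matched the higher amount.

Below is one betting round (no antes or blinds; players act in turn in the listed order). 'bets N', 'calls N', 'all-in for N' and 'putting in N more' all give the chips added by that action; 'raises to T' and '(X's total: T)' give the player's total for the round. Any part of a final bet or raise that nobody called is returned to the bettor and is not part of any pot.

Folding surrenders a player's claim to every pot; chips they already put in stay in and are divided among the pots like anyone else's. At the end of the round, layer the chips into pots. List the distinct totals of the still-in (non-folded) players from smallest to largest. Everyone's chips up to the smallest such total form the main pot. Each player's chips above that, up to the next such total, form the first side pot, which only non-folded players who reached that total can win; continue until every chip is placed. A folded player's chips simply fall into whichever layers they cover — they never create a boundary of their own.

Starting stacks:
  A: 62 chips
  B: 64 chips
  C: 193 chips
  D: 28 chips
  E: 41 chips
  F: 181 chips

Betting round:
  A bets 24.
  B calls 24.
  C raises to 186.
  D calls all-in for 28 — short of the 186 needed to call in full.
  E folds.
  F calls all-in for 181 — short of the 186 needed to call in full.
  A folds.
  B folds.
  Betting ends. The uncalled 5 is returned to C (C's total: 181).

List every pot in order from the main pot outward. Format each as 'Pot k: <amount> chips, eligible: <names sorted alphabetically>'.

Pot 1: 132 chips, eligible: C, D, F
Pot 2: 306 chips, eligible: C, F

Derivation:
Contributions (after 5 returned to C): A=24, B=24, C=181, D=28, F=181
Folded: A, B, E
Pot levels (distinct totals of non-folded players): 28, 181
Layer 1-28: A 24 + B 24 + C 28 + D 28 + F 28 = 132 chips; eligible C, D, F
Layer 29-181: 153 each from C, F = 153*2 = 306 chips; eligible C, F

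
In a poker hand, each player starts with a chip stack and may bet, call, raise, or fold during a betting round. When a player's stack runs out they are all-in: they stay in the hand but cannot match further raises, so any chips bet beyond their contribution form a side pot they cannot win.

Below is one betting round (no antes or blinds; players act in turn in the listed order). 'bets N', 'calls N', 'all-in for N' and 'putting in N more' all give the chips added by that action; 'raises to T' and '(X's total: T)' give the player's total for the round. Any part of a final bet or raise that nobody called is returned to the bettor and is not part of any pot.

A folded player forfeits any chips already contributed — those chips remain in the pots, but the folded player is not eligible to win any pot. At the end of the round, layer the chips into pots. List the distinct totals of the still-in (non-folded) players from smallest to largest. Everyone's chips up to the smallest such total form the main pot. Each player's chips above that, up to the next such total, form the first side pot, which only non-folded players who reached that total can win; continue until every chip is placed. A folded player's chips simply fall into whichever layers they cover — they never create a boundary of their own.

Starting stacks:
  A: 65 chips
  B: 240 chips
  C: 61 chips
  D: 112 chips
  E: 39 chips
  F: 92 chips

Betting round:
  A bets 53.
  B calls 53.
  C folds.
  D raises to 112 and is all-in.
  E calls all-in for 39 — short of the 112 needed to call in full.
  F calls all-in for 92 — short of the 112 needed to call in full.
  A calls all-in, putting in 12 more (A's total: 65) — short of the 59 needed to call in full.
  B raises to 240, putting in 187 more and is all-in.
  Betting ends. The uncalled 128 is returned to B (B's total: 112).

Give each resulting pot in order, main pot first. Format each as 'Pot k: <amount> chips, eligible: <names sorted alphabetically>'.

Pot 1: 195 chips, eligible: A, B, D, E, F
Pot 2: 104 chips, eligible: A, B, D, F
Pot 3: 81 chips, eligible: B, D, F
Pot 4: 40 chips, eligible: B, D

Derivation:
Contributions (after 128 returned to B): A=65, B=112, D=112, E=39, F=92
Folded: C
Pot levels (distinct totals of non-folded players): 39, 65, 92, 112
Layer 1-39: 39 each from A, B, D, E, F = 39*5 = 195 chips; eligible A, B, D, E, F
Layer 40-65: 26 each from A, B, D, F = 26*4 = 104 chips; eligible A, B, D, F
Layer 66-92: 27 each from B, D, F = 27*3 = 81 chips; eligible B, D, F
Layer 93-112: 20 each from B, D = 20*2 = 40 chips; eligible B, D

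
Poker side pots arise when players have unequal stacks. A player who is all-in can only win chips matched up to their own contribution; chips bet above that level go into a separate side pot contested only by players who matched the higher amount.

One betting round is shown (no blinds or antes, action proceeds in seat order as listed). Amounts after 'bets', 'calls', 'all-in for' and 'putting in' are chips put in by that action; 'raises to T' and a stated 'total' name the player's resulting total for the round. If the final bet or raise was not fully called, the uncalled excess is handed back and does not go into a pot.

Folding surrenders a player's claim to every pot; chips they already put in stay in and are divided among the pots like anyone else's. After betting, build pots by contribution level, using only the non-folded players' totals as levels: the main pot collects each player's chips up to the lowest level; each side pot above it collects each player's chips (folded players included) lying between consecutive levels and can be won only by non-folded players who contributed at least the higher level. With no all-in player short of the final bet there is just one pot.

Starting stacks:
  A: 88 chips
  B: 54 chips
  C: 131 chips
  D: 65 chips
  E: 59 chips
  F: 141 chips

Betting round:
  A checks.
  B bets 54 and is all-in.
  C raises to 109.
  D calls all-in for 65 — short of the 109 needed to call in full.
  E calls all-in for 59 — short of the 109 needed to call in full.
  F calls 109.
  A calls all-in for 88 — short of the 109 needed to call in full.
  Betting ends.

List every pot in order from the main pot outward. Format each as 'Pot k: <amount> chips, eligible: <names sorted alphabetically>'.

Contributions: A=88, B=54, C=109, D=65, E=59, F=109
Pot levels (distinct totals of non-folded players): 54, 59, 65, 88, 109
Layer 1-54: 54 each from A, B, C, D, E, F = 54*6 = 324 chips; eligible A, B, C, D, E, F
Layer 55-59: 5 each from A, C, D, E, F = 5*5 = 25 chips; eligible A, C, D, E, F
Layer 60-65: 6 each from A, C, D, F = 6*4 = 24 chips; eligible A, C, D, F
Layer 66-88: 23 each from A, C, F = 23*3 = 69 chips; eligible A, C, F
Layer 89-109: 21 each from C, F = 21*2 = 42 chips; eligible C, F

Pot 1: 324 chips, eligible: A, B, C, D, E, F
Pot 2: 25 chips, eligible: A, C, D, E, F
Pot 3: 24 chips, eligible: A, C, D, F
Pot 4: 69 chips, eligible: A, C, F
Pot 5: 42 chips, eligible: C, F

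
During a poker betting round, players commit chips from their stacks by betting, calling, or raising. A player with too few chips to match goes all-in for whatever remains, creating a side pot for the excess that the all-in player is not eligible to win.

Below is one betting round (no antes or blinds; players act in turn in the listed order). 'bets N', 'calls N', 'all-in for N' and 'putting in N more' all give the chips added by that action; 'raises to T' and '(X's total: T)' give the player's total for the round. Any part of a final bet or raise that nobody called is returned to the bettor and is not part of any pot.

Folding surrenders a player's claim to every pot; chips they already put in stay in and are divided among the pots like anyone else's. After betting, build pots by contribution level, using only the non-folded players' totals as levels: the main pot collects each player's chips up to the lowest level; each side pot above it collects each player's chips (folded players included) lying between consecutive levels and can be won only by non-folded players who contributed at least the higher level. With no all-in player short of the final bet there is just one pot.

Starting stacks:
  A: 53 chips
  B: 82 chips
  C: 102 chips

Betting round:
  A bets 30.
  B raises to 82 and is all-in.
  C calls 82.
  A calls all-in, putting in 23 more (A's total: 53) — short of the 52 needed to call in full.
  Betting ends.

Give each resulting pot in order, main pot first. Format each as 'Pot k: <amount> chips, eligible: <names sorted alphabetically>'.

Pot 1: 159 chips, eligible: A, B, C
Pot 2: 58 chips, eligible: B, C

Derivation:
Contributions: A=53, B=82, C=82
Pot levels (distinct totals of non-folded players): 53, 82
Layer 1-53: 53 each from A, B, C = 53*3 = 159 chips; eligible A, B, C
Layer 54-82: 29 each from B, C = 29*2 = 58 chips; eligible B, C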